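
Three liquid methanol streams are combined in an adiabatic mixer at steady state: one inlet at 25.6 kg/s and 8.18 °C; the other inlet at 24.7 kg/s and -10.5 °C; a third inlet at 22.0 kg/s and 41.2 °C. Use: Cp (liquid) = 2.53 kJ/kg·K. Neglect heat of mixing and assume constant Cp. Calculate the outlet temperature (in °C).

T_out = 11.8 °C

Adiabatic, steady state ⇒ Σ ṁᵢCp,ᵢ(T_out − Tᵢ) = 0
T_out = Σ ṁᵢCp,ᵢTᵢ / Σ ṁᵢCp,ᵢ
      = 2166.8 / 182.92 = 11.846 °C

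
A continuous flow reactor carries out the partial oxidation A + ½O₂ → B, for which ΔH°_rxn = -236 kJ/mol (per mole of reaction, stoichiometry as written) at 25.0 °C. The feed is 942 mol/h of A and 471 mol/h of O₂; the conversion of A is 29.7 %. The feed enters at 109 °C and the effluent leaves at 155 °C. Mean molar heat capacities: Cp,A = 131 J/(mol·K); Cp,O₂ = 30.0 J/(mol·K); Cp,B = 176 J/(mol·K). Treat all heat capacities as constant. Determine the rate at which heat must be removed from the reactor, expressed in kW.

Q_out = 16.3 kW

Extent of reaction ξ = 0.297 × 942 = 279.77 mol/h
Reaction term: ξ·ΔH°_rxn = 279.77 × -236 = -66027 kJ/h
Sensible, feed 109→25 °C: -11553 kJ/h
Outlet flows (mol/h): A 662.23, O₂ 331.11, B 279.77
Sensible, products 25→155 °C: 18970 kJ/h
Q = ΔH = -58609 kJ/h = -16.28 kW
Heat removed = 16.28 kW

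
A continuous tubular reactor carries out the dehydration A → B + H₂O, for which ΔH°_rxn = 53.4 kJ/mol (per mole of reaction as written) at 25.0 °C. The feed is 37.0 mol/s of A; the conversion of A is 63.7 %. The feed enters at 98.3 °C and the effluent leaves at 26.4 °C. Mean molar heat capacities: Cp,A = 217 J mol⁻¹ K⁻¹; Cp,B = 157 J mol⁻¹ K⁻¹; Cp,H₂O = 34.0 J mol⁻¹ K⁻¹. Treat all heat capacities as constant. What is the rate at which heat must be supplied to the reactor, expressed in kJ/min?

Extent of reaction ξ = 0.637 × 37.0 = 23.569 mol/s
Reaction term: ξ·ΔH°_rxn = 23.569 × 53.4 = 1258.6 kJ/s
Sensible, feed 98.3→25 °C: -588.53 kJ/s
Outlet flows (mol/s): A 13.431, B 23.569, H₂O 23.569
Sensible, products 25→26.4 °C: 10.383 kJ/s
Q = ΔH = 680.44 kJ/s = 680.44 kW
Heat supplied = 40826 kJ/min

Q_in = 40800 kJ/min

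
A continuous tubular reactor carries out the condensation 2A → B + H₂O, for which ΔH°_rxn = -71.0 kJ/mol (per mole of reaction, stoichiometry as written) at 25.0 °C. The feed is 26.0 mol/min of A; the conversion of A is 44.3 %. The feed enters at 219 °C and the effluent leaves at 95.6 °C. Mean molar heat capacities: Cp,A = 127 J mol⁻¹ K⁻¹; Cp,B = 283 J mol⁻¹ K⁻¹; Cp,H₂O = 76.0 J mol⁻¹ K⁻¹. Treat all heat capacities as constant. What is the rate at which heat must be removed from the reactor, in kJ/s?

Q_out = 12.9 kJ/s

Extent of reaction ξ = 0.443 × 26.0 / 2 = 5.759 mol/min
Reaction term: ξ·ΔH°_rxn = 5.759 × -71.0 = -408.89 kJ/min
Sensible, feed 219→25 °C: -640.59 kJ/min
Outlet flows (mol/min): A 14.482, B 5.759, H₂O 5.759
Sensible, products 25→95.6 °C: 275.81 kJ/min
Q = ΔH = -773.66 kJ/min = -12.894 kW
Heat removed = 12.894 kJ/s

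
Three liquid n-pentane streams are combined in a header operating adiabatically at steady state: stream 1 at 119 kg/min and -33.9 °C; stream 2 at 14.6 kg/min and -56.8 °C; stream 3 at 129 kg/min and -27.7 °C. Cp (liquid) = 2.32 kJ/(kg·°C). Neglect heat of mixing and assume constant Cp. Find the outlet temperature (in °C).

Adiabatic, steady state ⇒ Σ ṁᵢCp,ᵢ(T_out − Tᵢ) = 0
Σ ṁᵢCp,ᵢTᵢ = 119×2.32×-33.9 + 14.6×2.32×-56.8 + 129×2.32×-27.7 = -19573
Σ ṁᵢCp,ᵢ = 119×2.32 + 14.6×2.32 + 129×2.32 = 609.23
T_out = -19573 / 609.23 = -32.127 °C

T_out = -32.1 °C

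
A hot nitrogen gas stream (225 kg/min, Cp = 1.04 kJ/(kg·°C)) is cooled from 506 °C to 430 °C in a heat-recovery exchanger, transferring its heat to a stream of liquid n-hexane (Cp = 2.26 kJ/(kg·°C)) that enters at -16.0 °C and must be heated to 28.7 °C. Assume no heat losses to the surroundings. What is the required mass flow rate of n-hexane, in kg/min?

ṁ_c = 176 kg/min

Heat released by hot stream: Q = 225 × 1.04 × (506 − 430) = 17784 kJ/min
Energy balance on cold side (adiabatic exchanger): Q = ṁ_c·Cp_c·(T_c,out − T_c,in)
ṁ_c = 17784 / [2.26 × (28.7 − -16.0)] = 176.04 kg/min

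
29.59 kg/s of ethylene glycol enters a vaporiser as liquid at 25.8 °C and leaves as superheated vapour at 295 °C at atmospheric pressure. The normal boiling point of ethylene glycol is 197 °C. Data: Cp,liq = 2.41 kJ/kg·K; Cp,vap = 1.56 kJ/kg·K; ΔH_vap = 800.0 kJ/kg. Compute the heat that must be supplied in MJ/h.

liquid 25.8→197 °C: 412.59 kJ/kg
vaporisation at 197 °C: 800 kJ/kg
vapour 197→295 °C: 152.88 kJ/kg
Δh = 412.59 + 800 + 152.88 = 1365.5 kJ/kg
Q = ṁ·Δh = 29.59 kg/s × 1365.5 kJ/kg = 40404 kJ/s
|Q| = 40404 kW = 145460 MJ/h

Q = 145000 MJ/h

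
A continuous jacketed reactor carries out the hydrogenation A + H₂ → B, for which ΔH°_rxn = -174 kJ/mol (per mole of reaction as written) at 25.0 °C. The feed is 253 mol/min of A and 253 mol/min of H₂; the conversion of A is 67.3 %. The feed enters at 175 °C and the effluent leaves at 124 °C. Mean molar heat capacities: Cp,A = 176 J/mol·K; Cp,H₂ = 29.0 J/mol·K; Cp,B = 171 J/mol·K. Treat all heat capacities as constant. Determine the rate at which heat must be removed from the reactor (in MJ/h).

Q_out = 1970 MJ/h

Extent of reaction ξ = 0.673 × 253 = 170.27 mol/min
Reaction term: ξ·ΔH°_rxn = 170.27 × -174 = -29627 kJ/min
Sensible, feed 175→25 °C: -7779.8 kJ/min
Outlet flows (mol/min): A 82.731, H₂ 82.731, B 170.27
Sensible, products 25→124 °C: 4561.5 kJ/min
Q = ΔH = -32845 kJ/min = -547.42 kW
Heat removed = 1970.7 MJ/h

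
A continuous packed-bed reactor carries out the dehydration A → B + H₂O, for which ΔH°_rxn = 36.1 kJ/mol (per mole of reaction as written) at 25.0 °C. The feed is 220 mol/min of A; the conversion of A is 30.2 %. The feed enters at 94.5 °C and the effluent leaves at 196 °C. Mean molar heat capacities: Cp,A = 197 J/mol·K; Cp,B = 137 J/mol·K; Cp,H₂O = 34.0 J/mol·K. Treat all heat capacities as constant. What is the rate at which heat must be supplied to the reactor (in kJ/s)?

Q_in = 108 kJ/s

Extent of reaction ξ = 0.302 × 220 = 66.44 mol/min
Reaction term: ξ·ΔH°_rxn = 66.44 × 36.1 = 2398.5 kJ/min
Sensible, feed 94.5→25 °C: -3012.1 kJ/min
Outlet flows (mol/min): A 153.56, B 66.44, H₂O 66.44
Sensible, products 25→196 °C: 7115.7 kJ/min
Q = ΔH = 6502.1 kJ/min = 108.37 kW
Heat supplied = 108.37 kJ/s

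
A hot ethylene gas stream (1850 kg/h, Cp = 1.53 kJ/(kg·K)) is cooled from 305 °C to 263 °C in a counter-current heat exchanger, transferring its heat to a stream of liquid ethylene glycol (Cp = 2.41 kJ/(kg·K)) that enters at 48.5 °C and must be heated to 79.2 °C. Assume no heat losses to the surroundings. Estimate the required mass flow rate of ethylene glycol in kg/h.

ṁ_c = 1610 kg/h

Heat released by hot stream: Q = 1850 × 1.53 × (305 − 263) = 118880 kJ/h
Energy balance on cold side (adiabatic exchanger): Q = ṁ_c·Cp_c·(T_c,out − T_c,in)
ṁ_c = 118880 / [2.41 × (79.2 − 48.5)] = 1606.8 kg/h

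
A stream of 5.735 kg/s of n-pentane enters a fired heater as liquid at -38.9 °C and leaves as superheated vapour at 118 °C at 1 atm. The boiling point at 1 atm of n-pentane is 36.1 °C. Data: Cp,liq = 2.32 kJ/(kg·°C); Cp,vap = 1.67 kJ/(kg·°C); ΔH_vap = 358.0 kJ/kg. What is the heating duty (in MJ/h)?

Q = 13800 MJ/h

liquid -38.9→36.1 °C: 174 kJ/kg
vaporisation at 36.1 °C: 358 kJ/kg
vapour 36.1→118 °C: 136.77 kJ/kg
Δh = 174 + 358 + 136.77 = 668.77 kJ/kg
Q = ṁ·Δh = 5.735 kg/s × 668.77 kJ/kg = 3835.4 kJ/s
|Q| = 3835.4 kW = 13807 MJ/h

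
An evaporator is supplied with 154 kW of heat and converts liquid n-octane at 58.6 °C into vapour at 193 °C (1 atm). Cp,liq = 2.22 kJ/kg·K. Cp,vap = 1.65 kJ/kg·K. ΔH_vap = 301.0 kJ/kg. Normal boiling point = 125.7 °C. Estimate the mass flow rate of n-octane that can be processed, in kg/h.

Δh = 2.22×(125.7−58.6) + 301.0 + 1.65×(193−125.7) = 561.01 kJ/kg
Q = 154 kW = 154 kJ/s = 554400 kJ/h
ṁ = Q/Δh = 554400 / 561.01 = 988.22 kg/h

ṁ = 988 kg/h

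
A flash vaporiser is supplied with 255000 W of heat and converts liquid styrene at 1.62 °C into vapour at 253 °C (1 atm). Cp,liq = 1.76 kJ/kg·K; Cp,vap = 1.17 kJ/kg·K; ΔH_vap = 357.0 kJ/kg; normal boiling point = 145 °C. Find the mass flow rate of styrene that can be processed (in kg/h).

ṁ = 1250 kg/h

Δh = 1.76×(145−1.62) + 357.0 + 1.17×(253−145) = 735.71 kJ/kg
Q = 255000 W = 255 kJ/s = 918000 kJ/h
ṁ = Q/Δh = 918000 / 735.71 = 1247.8 kg/h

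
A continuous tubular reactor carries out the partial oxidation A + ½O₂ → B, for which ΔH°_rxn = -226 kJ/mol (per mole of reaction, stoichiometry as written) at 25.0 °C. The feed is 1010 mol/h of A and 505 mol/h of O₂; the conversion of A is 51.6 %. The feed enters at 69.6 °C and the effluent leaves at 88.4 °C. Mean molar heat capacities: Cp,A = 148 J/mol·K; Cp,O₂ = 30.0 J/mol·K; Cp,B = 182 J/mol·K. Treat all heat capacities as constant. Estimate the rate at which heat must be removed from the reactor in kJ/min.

Q_out = 1900 kJ/min

Extent of reaction ξ = 0.516 × 1010 = 521.16 mol/h
Reaction term: ξ·ΔH°_rxn = 521.16 × -226 = -117780 kJ/h
Sensible, feed 69.6→25 °C: -7342.5 kJ/h
Outlet flows (mol/h): A 488.84, O₂ 244.42, B 521.16
Sensible, products 25→88.4 °C: 11065 kJ/h
Q = ΔH = -114060 kJ/h = -31.683 kW
Heat removed = 1901 kJ/min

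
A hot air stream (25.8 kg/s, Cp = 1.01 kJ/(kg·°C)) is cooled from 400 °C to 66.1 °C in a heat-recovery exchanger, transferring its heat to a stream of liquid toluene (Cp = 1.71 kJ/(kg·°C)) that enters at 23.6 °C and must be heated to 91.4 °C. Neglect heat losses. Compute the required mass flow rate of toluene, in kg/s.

Heat released by hot stream: Q = 25.8 × 1.01 × (400 − 66.1) = 8700.8 kJ/s
Energy balance on cold side (adiabatic exchanger): Q = ṁ_c·Cp_c·(T_c,out − T_c,in)
ṁ_c = 8700.8 / [1.71 × (91.4 − 23.6)] = 75.047 kg/s

ṁ_c = 75.0 kg/s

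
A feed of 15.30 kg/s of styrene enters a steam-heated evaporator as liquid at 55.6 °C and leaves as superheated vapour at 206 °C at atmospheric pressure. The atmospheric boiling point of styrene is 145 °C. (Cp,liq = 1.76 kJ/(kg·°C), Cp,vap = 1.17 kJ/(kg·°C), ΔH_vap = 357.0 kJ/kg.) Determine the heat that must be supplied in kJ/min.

Q = 538000 kJ/min

liquid 55.6→145 °C: 157.34 kJ/kg
vaporisation at 145 °C: 357 kJ/kg
vapour 145→206 °C: 71.37 kJ/kg
Δh = 157.34 + 357 + 71.37 = 585.71 kJ/kg
Q = ṁ·Δh = 15.30 kg/s × 585.71 kJ/kg = 8961.4 kJ/s
|Q| = 8961.4 kW = 537690 kJ/min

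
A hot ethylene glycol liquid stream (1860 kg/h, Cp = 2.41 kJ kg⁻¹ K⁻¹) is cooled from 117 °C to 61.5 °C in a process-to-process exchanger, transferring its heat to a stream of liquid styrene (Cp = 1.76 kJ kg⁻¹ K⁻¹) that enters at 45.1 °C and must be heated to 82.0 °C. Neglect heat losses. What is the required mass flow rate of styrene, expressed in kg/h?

ṁ_c = 3830 kg/h

Heat released by hot stream: Q = 1860 × 2.41 × (117 − 61.5) = 248780 kJ/h
Energy balance on cold side (adiabatic exchanger): Q = ṁ_c·Cp_c·(T_c,out − T_c,in)
ṁ_c = 248780 / [1.76 × (82.0 − 45.1)] = 3830.8 kg/h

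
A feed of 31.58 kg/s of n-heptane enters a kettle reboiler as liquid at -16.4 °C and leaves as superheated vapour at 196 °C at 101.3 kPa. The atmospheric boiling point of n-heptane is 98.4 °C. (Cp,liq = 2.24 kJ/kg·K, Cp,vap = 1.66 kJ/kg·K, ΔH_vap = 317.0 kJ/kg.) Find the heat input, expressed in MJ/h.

liquid -16.4→98.4 °C: 257.15 kJ/kg
vaporisation at 98.4 °C: 317 kJ/kg
vapour 98.4→196 °C: 162.02 kJ/kg
Δh = 257.15 + 317 + 162.02 = 736.17 kJ/kg
Q = ṁ·Δh = 31.58 kg/s × 736.17 kJ/kg = 23248 kJ/s
|Q| = 23248 kW = 83693 MJ/h

Q = 83700 MJ/h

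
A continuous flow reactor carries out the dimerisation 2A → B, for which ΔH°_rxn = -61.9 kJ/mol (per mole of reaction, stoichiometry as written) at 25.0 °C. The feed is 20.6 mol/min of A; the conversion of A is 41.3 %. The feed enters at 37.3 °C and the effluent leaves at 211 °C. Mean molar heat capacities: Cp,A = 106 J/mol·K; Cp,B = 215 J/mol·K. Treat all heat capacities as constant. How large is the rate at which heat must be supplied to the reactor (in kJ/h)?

Extent of reaction ξ = 0.413 × 20.6 / 2 = 4.2539 mol/min
Reaction term: ξ·ΔH°_rxn = 4.2539 × -61.9 = -263.32 kJ/min
Sensible, feed 37.3→25 °C: -26.858 kJ/min
Outlet flows (mol/min): A 12.092, B 4.2539
Sensible, products 25→211 °C: 408.52 kJ/min
Q = ΔH = 118.35 kJ/min = 1.9725 kW
Heat supplied = 7100.9 kJ/h

Q_in = 7100 kJ/h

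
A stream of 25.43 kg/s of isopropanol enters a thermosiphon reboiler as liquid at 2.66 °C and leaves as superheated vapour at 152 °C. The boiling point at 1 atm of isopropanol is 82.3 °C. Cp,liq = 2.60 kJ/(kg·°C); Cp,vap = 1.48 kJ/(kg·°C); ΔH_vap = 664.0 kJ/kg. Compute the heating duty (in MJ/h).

liquid 2.66→82.3 °C: 207.06 kJ/kg
vaporisation at 82.3 °C: 664 kJ/kg
vapour 82.3→152 °C: 103.16 kJ/kg
Δh = 207.06 + 664 + 103.16 = 974.22 kJ/kg
Q = ṁ·Δh = 25.43 kg/s × 974.22 kJ/kg = 24774 kJ/s
|Q| = 24774 kW = 89188 MJ/h

Q = 89200 MJ/h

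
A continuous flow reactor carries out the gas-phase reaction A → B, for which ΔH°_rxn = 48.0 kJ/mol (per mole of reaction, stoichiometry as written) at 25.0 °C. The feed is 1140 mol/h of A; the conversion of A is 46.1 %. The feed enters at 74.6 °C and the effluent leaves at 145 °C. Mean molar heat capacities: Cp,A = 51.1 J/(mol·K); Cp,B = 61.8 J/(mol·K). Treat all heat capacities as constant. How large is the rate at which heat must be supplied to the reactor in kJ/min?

Q_in = 500 kJ/min

Extent of reaction ξ = 0.461 × 1140 = 525.54 mol/h
Reaction term: ξ·ΔH°_rxn = 525.54 × 48.0 = 25226 kJ/h
Sensible, feed 74.6→25 °C: -2889.4 kJ/h
Outlet flows (mol/h): A 614.46, B 525.54
Sensible, products 25→145 °C: 7665.3 kJ/h
Q = ΔH = 30002 kJ/h = 8.3338 kW
Heat supplied = 500.03 kJ/min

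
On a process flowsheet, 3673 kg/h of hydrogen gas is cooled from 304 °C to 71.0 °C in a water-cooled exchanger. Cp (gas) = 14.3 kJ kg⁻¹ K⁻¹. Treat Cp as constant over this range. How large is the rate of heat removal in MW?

Q_c = 3.40 MW

Q = ṁ·Cp·ΔT = 3673 × 14.3 × (71.0 − 304) = -1.2238e+07 kJ/h
Converting: 1.2238e+07 / 3600 s = 3399.5 kW
Cooling duty = 3.3995 MW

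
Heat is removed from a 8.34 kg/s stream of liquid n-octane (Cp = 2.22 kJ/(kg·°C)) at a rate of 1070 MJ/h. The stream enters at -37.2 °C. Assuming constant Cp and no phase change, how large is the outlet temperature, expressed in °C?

Q = 1070 MJ/h = 297.22 kJ/s
ΔT = Q/(ṁ·Cp) = 297.22/(8.34×2.22) = 16.053 K
T_out = -37.2 − 16.053 = -53.253 °C

T_out = -53.3 °C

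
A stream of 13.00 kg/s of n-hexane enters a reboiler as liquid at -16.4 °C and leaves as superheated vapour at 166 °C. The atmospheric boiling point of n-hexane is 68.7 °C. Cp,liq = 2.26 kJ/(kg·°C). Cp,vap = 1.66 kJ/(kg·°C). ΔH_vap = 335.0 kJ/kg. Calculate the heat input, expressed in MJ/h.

liquid -16.4→68.7 °C: 192.33 kJ/kg
vaporisation at 68.7 °C: 335 kJ/kg
vapour 68.7→166 °C: 161.52 kJ/kg
Δh = 192.33 + 335 + 161.52 = 688.84 kJ/kg
Q = ṁ·Δh = 13.00 kg/s × 688.84 kJ/kg = 8955 kJ/s
|Q| = 8955 kW = 32238 MJ/h

Q = 32200 MJ/h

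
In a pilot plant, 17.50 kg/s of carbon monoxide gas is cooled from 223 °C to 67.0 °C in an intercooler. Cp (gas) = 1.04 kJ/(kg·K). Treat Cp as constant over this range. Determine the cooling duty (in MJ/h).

Q_c = 10200 MJ/h

Q = ṁ·Cp·ΔT = 17.50 × 1.04 × (67.0 − 223) = -2839.2 kJ/s
Cooling duty = 10221 MJ/h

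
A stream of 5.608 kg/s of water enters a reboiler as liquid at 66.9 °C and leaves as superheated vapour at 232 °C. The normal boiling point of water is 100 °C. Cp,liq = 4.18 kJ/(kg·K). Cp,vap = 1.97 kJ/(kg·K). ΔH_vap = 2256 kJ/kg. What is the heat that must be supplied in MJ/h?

liquid 66.9→100 °C: 138.36 kJ/kg
vaporisation at 100 °C: 2256 kJ/kg
vapour 100→232 °C: 260.04 kJ/kg
Δh = 138.36 + 2256 + 260.04 = 2654.4 kJ/kg
Q = ṁ·Δh = 5.608 kg/s × 2654.4 kJ/kg = 14886 kJ/s
|Q| = 14886 kW = 53589 MJ/h

Q = 53600 MJ/h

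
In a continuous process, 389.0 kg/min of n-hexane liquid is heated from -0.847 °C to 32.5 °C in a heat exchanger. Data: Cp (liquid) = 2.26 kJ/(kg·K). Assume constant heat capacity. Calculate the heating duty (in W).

Q = ṁ·Cp·ΔT = 389.0 × 2.26 × (32.5 − -0.847) = 29317 kJ/min
Converting: 29317 / 60 s = 488.61 kW
Heating duty = 488610 W

Q = 489000 W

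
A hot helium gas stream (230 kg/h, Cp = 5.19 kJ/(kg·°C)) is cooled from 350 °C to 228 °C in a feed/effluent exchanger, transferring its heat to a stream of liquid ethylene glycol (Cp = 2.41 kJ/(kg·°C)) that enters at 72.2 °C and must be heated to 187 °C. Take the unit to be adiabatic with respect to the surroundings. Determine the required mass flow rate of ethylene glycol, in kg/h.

Heat released by hot stream: Q = 230 × 5.19 × (350 − 228) = 145630 kJ/h
Energy balance on cold side (adiabatic exchanger): Q = ṁ_c·Cp_c·(T_c,out − T_c,in)
ṁ_c = 145630 / [2.41 × (187 − 72.2)] = 526.38 kg/h

ṁ_c = 526 kg/h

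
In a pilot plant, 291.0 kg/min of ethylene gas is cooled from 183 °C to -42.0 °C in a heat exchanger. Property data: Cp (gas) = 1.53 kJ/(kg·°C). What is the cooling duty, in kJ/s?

Q_c = 1670 kJ/s

Q = ṁ·Cp·ΔT = 291.0 × 1.53 × (-42.0 − 183) = -100180 kJ/min
Converting: 100180 / 60 s = 1669.6 kW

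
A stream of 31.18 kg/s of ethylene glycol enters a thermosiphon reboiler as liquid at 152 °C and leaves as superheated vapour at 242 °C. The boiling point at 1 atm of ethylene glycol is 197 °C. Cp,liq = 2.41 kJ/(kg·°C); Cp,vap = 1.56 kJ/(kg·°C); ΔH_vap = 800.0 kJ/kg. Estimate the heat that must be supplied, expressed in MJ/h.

liquid 152→197 °C: 108.45 kJ/kg
vaporisation at 197 °C: 800 kJ/kg
vapour 197→242 °C: 70.2 kJ/kg
Δh = 108.45 + 800 + 70.2 = 978.65 kJ/kg
Q = ṁ·Δh = 31.18 kg/s × 978.65 kJ/kg = 30514 kJ/s
|Q| = 30514 kW = 109850 MJ/h

Q = 110000 MJ/h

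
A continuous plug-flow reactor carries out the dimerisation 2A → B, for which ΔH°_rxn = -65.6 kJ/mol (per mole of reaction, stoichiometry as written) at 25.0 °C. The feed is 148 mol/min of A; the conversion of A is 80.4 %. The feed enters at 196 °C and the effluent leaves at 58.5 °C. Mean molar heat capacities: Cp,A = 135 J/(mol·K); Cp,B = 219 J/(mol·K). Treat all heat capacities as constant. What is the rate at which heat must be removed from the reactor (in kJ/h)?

Extent of reaction ξ = 0.804 × 148 / 2 = 59.496 mol/min
Reaction term: ξ·ΔH°_rxn = 59.496 × -65.6 = -3902.9 kJ/min
Sensible, feed 196→25 °C: -3416.6 kJ/min
Outlet flows (mol/min): A 29.008, B 59.496
Sensible, products 25→58.5 °C: 567.68 kJ/min
Q = ΔH = -6751.8 kJ/min = -112.53 kW
Heat removed = 405110 kJ/h

Q_out = 405000 kJ/h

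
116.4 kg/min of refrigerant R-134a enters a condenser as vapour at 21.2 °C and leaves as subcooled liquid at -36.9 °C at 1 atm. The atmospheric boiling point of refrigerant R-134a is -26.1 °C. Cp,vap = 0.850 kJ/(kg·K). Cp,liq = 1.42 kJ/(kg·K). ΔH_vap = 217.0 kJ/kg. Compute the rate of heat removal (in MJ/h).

Q_c = 1900 MJ/h

vapour 21.2→-26.1 °C: -40.205 kJ/kg
condensation at -26.1 °C: -217 kJ/kg
liquid -26.1→-36.9 °C: -15.336 kJ/kg
Δh = -40.205 + -217 + -15.336 = -272.54 kJ/kg
Q = ṁ·Δh = 116.4 kg/min × -272.54 kJ/kg = -31724 kJ/min
|Q| = 528.73 kW = 1903.4 MJ/h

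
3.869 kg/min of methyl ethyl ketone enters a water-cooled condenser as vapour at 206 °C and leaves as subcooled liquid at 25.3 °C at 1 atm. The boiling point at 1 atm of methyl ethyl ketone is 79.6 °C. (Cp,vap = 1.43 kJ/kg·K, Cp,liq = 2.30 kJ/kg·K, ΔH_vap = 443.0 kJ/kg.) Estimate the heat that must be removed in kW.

vapour 206→79.6 °C: -180.75 kJ/kg
condensation at 79.6 °C: -443 kJ/kg
liquid 79.6→25.3 °C: -124.89 kJ/kg
Δh = -180.75 + -443 + -124.89 = -748.64 kJ/kg
Q = ṁ·Δh = 3.869 kg/min × -748.64 kJ/kg = -2896.5 kJ/min
|Q| = 48.275 kW

Q_c = 48.3 kW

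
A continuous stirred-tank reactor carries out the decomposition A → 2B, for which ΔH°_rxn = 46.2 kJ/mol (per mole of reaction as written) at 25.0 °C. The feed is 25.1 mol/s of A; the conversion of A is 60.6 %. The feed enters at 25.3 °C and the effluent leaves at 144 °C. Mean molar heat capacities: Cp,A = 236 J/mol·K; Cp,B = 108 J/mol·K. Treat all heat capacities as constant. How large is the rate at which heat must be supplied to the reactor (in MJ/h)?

Q_in = 4930 MJ/h

Extent of reaction ξ = 0.606 × 25.1 = 15.211 mol/s
Reaction term: ξ·ΔH°_rxn = 15.211 × 46.2 = 702.73 kJ/s
Sensible, feed 25.3→25 °C: -1.7771 kJ/s
Outlet flows (mol/s): A 9.8894, B 30.421
Sensible, products 25→144 °C: 668.71 kJ/s
Q = ΔH = 1369.7 kJ/s = 1369.7 kW
Heat supplied = 4930.8 MJ/h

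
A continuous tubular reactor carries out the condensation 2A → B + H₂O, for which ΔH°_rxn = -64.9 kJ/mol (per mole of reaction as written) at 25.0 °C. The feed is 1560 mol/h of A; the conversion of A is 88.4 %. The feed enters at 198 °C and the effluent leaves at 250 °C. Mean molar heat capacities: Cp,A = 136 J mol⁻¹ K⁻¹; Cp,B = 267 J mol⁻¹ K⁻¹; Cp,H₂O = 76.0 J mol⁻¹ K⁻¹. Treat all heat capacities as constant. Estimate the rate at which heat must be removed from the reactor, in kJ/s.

Extent of reaction ξ = 0.884 × 1560 / 2 = 689.52 mol/h
Reaction term: ξ·ΔH°_rxn = 689.52 × -64.9 = -44750 kJ/h
Sensible, feed 198→25 °C: -36704 kJ/h
Outlet flows (mol/h): A 180.96, B 689.52, H₂O 689.52
Sensible, products 25→250 °C: 58751 kJ/h
Q = ΔH = -22702 kJ/h = -6.3062 kW
Heat removed = 6.3062 kJ/s

Q_out = 6.31 kJ/s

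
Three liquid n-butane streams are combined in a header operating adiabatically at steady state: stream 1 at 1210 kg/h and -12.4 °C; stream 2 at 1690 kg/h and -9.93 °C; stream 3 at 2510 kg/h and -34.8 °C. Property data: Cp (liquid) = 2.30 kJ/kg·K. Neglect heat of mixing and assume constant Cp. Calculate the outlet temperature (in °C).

No heat crosses the boundary, so H_out = H_in.
Σ ṁᵢCp,ᵢTᵢ = 1210×2.30×-12.4 + 1690×2.30×-9.93 + 2510×2.30×-34.8 = -274010
Σ ṁᵢCp,ᵢ = 1210×2.30 + 1690×2.30 + 2510×2.30 = 12443
T_out = -274010 / 12443 = -22.021 °C

T_out = -22.0 °C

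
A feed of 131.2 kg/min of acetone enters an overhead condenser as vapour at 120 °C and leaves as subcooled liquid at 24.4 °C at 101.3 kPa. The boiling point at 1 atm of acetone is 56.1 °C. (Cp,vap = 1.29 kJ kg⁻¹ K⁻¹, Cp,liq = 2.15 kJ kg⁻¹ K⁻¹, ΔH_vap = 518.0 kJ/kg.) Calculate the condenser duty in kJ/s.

Q_c = 1460 kJ/s

vapour 120→56.1 °C: -82.431 kJ/kg
condensation at 56.1 °C: -518 kJ/kg
liquid 56.1→24.4 °C: -68.155 kJ/kg
Δh = -82.431 + -518 + -68.155 = -668.59 kJ/kg
Q = ṁ·Δh = 131.2 kg/min × -668.59 kJ/kg = -87718 kJ/min
|Q| = 1462 kW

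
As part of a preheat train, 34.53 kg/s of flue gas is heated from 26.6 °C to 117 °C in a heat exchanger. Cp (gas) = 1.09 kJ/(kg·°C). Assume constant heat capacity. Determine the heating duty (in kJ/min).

Q = 204000 kJ/min

Q = ṁ·Cp·ΔT = 34.53 × 1.09 × (117 − 26.6) = 3402.4 kJ/s
Heating duty = 204150 kJ/min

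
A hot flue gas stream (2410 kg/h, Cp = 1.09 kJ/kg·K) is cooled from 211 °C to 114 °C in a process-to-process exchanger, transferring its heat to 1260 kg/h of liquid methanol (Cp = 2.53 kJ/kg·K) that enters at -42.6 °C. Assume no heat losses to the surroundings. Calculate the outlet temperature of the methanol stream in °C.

T_c,out = 37.3 °C

Heat released by hot stream: Q = 2410 × 1.09 × (211 − 114) = 254810 kJ/h
Energy balance on cold side (adiabatic exchanger): Q = ṁ_c·Cp_c·(T_c,out − T_c,in)
T_c,out = -42.6 + 254810/(1260 × 2.53) = 37.333 °C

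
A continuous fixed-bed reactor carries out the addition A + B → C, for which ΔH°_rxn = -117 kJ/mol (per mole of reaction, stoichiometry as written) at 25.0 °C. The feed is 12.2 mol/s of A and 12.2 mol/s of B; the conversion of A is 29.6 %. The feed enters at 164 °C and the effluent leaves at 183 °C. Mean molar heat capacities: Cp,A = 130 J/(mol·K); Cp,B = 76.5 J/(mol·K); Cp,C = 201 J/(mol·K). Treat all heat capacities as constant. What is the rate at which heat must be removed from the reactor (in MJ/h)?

Extent of reaction ξ = 0.296 × 12.2 = 3.6112 mol/s
Reaction term: ξ·ΔH°_rxn = 3.6112 × -117 = -422.51 kJ/s
Sensible, feed 164→25 °C: -350.18 kJ/s
Outlet flows (mol/s): A 8.5888, B 8.5888, C 3.6112
Sensible, products 25→183 °C: 394.91 kJ/s
Q = ΔH = -377.78 kJ/s = -377.78 kW
Heat removed = 1360 MJ/h

Q_out = 1360 MJ/h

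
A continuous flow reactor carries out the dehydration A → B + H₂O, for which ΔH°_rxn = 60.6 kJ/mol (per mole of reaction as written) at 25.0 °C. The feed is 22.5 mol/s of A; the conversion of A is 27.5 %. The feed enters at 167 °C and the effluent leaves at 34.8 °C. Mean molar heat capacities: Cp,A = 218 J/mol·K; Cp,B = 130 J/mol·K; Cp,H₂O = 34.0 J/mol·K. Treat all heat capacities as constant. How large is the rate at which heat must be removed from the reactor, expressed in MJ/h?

Extent of reaction ξ = 0.275 × 22.5 = 6.1875 mol/s
Reaction term: ξ·ΔH°_rxn = 6.1875 × 60.6 = 374.96 kJ/s
Sensible, feed 167→25 °C: -696.51 kJ/s
Outlet flows (mol/s): A 16.312, B 6.1875, H₂O 6.1875
Sensible, products 25→34.8 °C: 44.795 kJ/s
Q = ΔH = -276.75 kJ/s = -276.75 kW
Heat removed = 996.31 MJ/h

Q_out = 996 MJ/h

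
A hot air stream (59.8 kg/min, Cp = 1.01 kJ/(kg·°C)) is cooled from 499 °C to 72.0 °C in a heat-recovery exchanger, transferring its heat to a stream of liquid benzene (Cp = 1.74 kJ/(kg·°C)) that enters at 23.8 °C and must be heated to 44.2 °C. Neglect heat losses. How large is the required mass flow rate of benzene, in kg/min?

Heat released by hot stream: Q = 59.8 × 1.01 × (499 − 72.0) = 25790 kJ/min
Energy balance on cold side (adiabatic exchanger): Q = ṁ_c·Cp_c·(T_c,out − T_c,in)
ṁ_c = 25790 / [1.74 × (44.2 − 23.8)] = 726.56 kg/min

ṁ_c = 727 kg/min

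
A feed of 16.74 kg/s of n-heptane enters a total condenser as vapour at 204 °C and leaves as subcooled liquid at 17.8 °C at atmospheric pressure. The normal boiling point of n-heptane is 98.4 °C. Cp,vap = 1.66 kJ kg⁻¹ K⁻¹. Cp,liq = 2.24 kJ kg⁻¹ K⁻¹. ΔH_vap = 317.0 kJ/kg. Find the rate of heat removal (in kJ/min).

vapour 204→98.4 °C: -175.3 kJ/kg
condensation at 98.4 °C: -317 kJ/kg
liquid 98.4→17.8 °C: -180.54 kJ/kg
Δh = -175.3 + -317 + -180.54 = -672.84 kJ/kg
Q = ṁ·Δh = 16.74 kg/s × -672.84 kJ/kg = -11263 kJ/s
|Q| = 11263 kW = 675800 kJ/min

Q_c = 676000 kJ/min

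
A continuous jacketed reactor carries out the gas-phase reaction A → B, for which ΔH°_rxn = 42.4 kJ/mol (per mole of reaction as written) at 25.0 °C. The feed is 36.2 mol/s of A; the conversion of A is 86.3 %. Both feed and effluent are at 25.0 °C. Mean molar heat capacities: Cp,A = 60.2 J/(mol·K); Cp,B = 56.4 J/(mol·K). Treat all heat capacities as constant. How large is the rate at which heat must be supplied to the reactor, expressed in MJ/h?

Q_in = 4770 MJ/h

Extent of reaction ξ = 0.863 × 36.2 = 31.241 mol/s
Reaction term: ξ·ΔH°_rxn = 31.241 × 42.4 = 1324.6 kJ/s
Q = ΔH = 1324.6 kJ/s = 1324.6 kW
Heat supplied = 4768.6 MJ/h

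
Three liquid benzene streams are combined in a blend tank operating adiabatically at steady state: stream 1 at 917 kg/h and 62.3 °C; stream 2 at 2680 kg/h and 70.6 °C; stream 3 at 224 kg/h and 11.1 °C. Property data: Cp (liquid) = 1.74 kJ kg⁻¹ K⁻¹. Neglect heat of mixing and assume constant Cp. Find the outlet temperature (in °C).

Energy balance with Q = 0: Σ ṁᵢCp,ᵢ(T_out − Tᵢ) = 0
T_out = Σ ṁᵢCp,ᵢTᵢ / Σ ṁᵢCp,ᵢ
      = 432950 / 6648.5 = 65.12 °C

T_out = 65.1 °C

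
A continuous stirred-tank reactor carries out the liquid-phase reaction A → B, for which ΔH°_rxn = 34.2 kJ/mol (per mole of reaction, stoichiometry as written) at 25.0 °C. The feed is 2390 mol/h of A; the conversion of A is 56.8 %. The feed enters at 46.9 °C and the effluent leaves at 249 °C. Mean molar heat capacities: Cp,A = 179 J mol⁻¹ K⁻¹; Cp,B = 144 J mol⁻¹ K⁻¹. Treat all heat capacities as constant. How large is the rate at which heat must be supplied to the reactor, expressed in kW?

Extent of reaction ξ = 0.568 × 2390 = 1357.5 mol/h
Reaction term: ξ·ΔH°_rxn = 1357.5 × 34.2 = 46427 kJ/h
Sensible, feed 46.9→25 °C: -9369 kJ/h
Outlet flows (mol/h): A 1032.5, B 1357.5
Sensible, products 25→249 °C: 85186 kJ/h
Q = ΔH = 122240 kJ/h = 33.957 kW
Heat supplied = 33.957 kW

Q_in = 34.0 kW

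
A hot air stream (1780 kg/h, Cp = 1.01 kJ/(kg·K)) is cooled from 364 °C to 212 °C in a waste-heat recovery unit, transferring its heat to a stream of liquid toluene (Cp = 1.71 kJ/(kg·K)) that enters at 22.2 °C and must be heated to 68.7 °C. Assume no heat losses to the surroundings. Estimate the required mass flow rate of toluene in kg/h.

ṁ_c = 3440 kg/h

Heat released by hot stream: Q = 1780 × 1.01 × (364 − 212) = 273270 kJ/h
Energy balance on cold side (adiabatic exchanger): Q = ṁ_c·Cp_c·(T_c,out − T_c,in)
ṁ_c = 273270 / [1.71 × (68.7 − 22.2)] = 3436.7 kg/h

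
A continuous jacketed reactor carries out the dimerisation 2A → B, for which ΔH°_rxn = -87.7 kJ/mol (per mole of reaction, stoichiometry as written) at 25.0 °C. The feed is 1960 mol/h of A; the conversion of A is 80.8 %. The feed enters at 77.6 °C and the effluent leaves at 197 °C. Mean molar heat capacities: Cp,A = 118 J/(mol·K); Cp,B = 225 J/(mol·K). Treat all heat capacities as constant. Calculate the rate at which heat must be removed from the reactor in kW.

Extent of reaction ξ = 0.808 × 1960 / 2 = 791.84 mol/h
Reaction term: ξ·ΔH°_rxn = 791.84 × -87.7 = -69444 kJ/h
Sensible, feed 77.6→25 °C: -12165 kJ/h
Outlet flows (mol/h): A 376.32, B 791.84
Sensible, products 25→197 °C: 38282 kJ/h
Q = ΔH = -43328 kJ/h = -12.035 kW
Heat removed = 12.035 kW

Q_out = 12.0 kW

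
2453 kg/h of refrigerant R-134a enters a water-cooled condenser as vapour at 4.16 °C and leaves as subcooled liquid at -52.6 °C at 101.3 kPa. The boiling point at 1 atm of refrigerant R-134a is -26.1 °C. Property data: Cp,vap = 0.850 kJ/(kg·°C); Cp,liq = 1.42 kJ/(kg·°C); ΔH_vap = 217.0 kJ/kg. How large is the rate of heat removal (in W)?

Q_c = 191000 W

vapour 4.16→-26.1 °C: -25.721 kJ/kg
condensation at -26.1 °C: -217 kJ/kg
liquid -26.1→-52.6 °C: -37.63 kJ/kg
Δh = -25.721 + -217 + -37.63 = -280.35 kJ/kg
Q = ṁ·Δh = 2453 kg/h × -280.35 kJ/kg = -687700 kJ/h
|Q| = 191.03 kW = 191030 W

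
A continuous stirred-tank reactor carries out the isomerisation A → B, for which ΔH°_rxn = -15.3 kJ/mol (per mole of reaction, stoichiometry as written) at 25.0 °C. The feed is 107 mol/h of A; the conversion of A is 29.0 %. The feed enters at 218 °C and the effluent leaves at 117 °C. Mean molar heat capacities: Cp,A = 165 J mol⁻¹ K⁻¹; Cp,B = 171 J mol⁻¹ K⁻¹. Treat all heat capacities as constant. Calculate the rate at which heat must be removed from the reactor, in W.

Extent of reaction ξ = 0.290 × 107 = 31.03 mol/h
Reaction term: ξ·ΔH°_rxn = 31.03 × -15.3 = -474.76 kJ/h
Sensible, feed 218→25 °C: -3407.4 kJ/h
Outlet flows (mol/h): A 75.97, B 31.03
Sensible, products 25→117 °C: 1641.4 kJ/h
Q = ΔH = -2240.8 kJ/h = -0.62244 kW
Heat removed = 622.44 W

Q_out = 622 W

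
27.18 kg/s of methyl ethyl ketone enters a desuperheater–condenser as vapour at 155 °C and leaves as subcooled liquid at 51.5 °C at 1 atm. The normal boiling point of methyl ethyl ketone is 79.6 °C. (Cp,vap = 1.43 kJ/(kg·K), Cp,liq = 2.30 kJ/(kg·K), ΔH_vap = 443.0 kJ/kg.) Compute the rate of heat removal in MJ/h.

vapour 155→79.6 °C: -107.82 kJ/kg
condensation at 79.6 °C: -443 kJ/kg
liquid 79.6→51.5 °C: -64.63 kJ/kg
Δh = -107.82 + -443 + -64.63 = -615.45 kJ/kg
Q = ṁ·Δh = 27.18 kg/s × -615.45 kJ/kg = -16728 kJ/s
|Q| = 16728 kW = 60221 MJ/h

Q_c = 60200 MJ/h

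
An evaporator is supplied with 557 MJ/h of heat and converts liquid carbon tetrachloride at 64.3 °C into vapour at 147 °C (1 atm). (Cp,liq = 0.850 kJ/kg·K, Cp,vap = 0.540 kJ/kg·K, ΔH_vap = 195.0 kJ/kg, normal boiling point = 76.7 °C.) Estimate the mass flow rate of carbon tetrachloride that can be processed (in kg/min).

Δh = 0.850×(76.7−64.3) + 195.0 + 0.540×(147−76.7) = 243.5 kJ/kg
Q = 557 MJ/h = 154.72 kJ/s = 9283.3 kJ/min
ṁ = Q/Δh = 9283.3 / 243.5 = 38.124 kg/min

ṁ = 38.1 kg/min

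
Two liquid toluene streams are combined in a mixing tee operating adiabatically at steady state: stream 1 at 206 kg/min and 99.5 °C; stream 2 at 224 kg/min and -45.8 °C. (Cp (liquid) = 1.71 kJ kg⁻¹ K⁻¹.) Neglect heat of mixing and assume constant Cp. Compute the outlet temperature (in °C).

T_out = 23.8 °C

No heat crosses the boundary, so H_out = H_in.
Σ ṁᵢCp,ᵢTᵢ = 206×1.71×99.5 + 224×1.71×-45.8 = 17507
Σ ṁᵢCp,ᵢ = 206×1.71 + 224×1.71 = 735.3
T_out = 17507 / 735.3 = 23.809 °C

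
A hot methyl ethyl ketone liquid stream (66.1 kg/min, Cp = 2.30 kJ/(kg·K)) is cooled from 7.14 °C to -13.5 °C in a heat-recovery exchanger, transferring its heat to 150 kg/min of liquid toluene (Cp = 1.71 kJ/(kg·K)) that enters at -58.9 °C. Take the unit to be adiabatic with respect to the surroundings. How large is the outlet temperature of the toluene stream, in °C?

Heat released by hot stream: Q = 66.1 × 2.30 × (7.14 − -13.5) = 3137.9 kJ/min
Energy balance on cold side (adiabatic exchanger): Q = ṁ_c·Cp_c·(T_c,out − T_c,in)
T_c,out = -58.9 + 3137.9/(150 × 1.71) = -46.666 °C

T_c,out = -46.7 °C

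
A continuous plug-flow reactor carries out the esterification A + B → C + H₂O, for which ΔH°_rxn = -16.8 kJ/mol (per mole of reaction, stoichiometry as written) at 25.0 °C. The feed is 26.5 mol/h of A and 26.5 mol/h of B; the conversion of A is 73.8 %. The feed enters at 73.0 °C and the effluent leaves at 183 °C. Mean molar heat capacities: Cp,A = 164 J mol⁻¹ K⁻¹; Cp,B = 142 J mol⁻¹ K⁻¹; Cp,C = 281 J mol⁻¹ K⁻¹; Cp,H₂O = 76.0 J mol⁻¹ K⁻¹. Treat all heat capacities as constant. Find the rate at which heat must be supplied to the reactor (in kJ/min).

Q_in = 12.0 kJ/min

Extent of reaction ξ = 0.738 × 26.5 = 19.557 mol/h
Reaction term: ξ·ΔH°_rxn = 19.557 × -16.8 = -328.56 kJ/h
Sensible, feed 73.0→25 °C: -389.23 kJ/h
Outlet flows (mol/h): A 6.943, B 6.943, C 19.557, H₂O 19.557
Sensible, products 25→183 °C: 1438.8 kJ/h
Q = ΔH = 721.02 kJ/h = 0.20028 kW
Heat supplied = 12.017 kJ/min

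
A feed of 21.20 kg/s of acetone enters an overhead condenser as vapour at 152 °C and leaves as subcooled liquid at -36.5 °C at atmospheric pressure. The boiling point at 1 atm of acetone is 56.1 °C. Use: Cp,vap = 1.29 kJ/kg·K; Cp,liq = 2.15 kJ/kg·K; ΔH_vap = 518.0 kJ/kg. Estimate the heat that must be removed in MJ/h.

Q_c = 64200 MJ/h

vapour 152→56.1 °C: -123.71 kJ/kg
condensation at 56.1 °C: -518 kJ/kg
liquid 56.1→-36.5 °C: -199.09 kJ/kg
Δh = -123.71 + -518 + -199.09 = -840.8 kJ/kg
Q = ṁ·Δh = 21.20 kg/s × -840.8 kJ/kg = -17825 kJ/s
|Q| = 17825 kW = 64170 MJ/h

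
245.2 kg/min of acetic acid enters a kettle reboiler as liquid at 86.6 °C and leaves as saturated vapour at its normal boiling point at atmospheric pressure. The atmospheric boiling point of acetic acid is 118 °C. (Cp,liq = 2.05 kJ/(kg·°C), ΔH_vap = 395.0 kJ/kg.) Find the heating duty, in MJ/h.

liquid 86.6→118 °C: 64.37 kJ/kg
vaporisation at 118 °C: 395 kJ/kg
Δh = 64.37 + 395 = 459.37 kJ/kg
Q = ṁ·Δh = 245.2 kg/min × 459.37 kJ/kg = 112640 kJ/min
|Q| = 1877.3 kW = 6758.3 MJ/h

Q = 6760 MJ/h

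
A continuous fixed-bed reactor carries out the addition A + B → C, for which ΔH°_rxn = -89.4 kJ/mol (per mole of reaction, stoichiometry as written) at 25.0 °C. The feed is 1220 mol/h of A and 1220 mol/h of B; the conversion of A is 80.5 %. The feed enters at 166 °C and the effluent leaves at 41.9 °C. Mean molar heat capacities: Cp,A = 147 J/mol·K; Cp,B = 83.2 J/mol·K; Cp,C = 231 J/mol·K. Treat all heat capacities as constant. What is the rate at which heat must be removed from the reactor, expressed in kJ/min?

Q_out = 2040 kJ/min

Extent of reaction ξ = 0.805 × 1220 = 982.1 mol/h
Reaction term: ξ·ΔH°_rxn = 982.1 × -89.4 = -87800 kJ/h
Sensible, feed 166→25 °C: -39599 kJ/h
Outlet flows (mol/h): A 237.9, B 237.9, C 982.1
Sensible, products 25→41.9 °C: 4759.5 kJ/h
Q = ΔH = -122640 kJ/h = -34.066 kW
Heat removed = 2044 kJ/min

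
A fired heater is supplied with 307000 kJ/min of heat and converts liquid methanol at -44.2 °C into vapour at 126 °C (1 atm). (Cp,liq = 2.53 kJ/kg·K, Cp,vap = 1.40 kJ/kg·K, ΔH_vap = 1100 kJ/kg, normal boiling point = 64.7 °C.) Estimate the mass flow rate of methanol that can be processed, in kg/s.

ṁ = 3.50 kg/s

Δh = 2.53×(64.7−-44.2) + 1100 + 1.40×(126−64.7) = 1461.3 kJ/kg
Q = 307000 kJ/min = 5116.7 kJ/s = 5116.7 kJ/s
ṁ = Q/Δh = 5116.7 / 1461.3 = 3.5014 kg/s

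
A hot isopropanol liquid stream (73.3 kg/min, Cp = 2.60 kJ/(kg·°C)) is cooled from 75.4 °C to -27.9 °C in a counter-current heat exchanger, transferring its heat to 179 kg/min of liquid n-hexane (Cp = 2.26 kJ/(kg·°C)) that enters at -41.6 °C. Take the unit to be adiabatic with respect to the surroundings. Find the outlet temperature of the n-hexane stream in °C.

T_c,out = 7.06 °C

Heat released by hot stream: Q = 73.3 × 2.60 × (75.4 − -27.9) = 19687 kJ/min
Energy balance on cold side (adiabatic exchanger): Q = ṁ_c·Cp_c·(T_c,out − T_c,in)
T_c,out = -41.6 + 19687/(179 × 2.26) = 7.0649 °C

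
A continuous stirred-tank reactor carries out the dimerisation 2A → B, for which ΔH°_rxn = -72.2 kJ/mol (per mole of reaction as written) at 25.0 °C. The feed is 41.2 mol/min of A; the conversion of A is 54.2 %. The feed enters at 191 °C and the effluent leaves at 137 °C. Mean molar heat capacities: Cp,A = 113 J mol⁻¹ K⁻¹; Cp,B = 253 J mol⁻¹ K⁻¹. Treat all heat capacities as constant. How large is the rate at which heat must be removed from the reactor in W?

Extent of reaction ξ = 0.542 × 41.2 / 2 = 11.165 mol/min
Reaction term: ξ·ΔH°_rxn = 11.165 × -72.2 = -806.13 kJ/min
Sensible, feed 191→25 °C: -772.83 kJ/min
Outlet flows (mol/min): A 18.87, B 11.165
Sensible, products 25→137 °C: 555.19 kJ/min
Q = ΔH = -1023.8 kJ/min = -17.063 kW
Heat removed = 17063 W

Q_out = 17100 W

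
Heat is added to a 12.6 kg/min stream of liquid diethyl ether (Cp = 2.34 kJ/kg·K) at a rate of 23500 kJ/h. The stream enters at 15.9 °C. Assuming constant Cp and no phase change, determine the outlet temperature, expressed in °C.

Q = 23500 kJ/h = 391.67 kJ/min
ΔT = Q/(ṁ·Cp) = 391.67/(12.6×2.34) = 13.284 K
T_out = 15.9 + 13.284 = 29.184 °C

T_out = 29.2 °C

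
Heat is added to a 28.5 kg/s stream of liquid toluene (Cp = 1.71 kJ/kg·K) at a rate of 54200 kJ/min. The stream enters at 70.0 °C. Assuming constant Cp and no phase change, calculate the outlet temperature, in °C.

Q = 54200 kJ/min = 903.33 kJ/s
ΔT = Q/(ṁ·Cp) = 903.33/(28.5×1.71) = 18.536 K
T_out = 70.0 + 18.536 = 88.536 °C

T_out = 88.5 °C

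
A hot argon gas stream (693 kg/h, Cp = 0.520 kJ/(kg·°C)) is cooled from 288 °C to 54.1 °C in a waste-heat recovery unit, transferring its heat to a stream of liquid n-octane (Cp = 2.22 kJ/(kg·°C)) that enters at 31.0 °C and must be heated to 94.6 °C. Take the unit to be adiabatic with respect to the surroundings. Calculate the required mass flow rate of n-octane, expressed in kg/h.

ṁ_c = 597 kg/h

Heat released by hot stream: Q = 693 × 0.520 × (288 − 54.1) = 84288 kJ/h
Energy balance on cold side (adiabatic exchanger): Q = ṁ_c·Cp_c·(T_c,out − T_c,in)
ṁ_c = 84288 / [2.22 × (94.6 − 31.0)] = 596.98 kg/h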